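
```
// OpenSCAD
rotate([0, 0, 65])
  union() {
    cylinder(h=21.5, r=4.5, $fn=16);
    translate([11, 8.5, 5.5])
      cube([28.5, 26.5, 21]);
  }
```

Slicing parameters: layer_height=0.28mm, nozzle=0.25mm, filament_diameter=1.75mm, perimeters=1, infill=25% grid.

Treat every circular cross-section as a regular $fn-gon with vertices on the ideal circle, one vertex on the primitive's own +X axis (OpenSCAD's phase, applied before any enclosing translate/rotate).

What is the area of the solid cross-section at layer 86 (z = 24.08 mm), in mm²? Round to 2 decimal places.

At z = 24.08 mm: the cylinder does not reach this height (z outside [0, 21.5]); the 28.5×26.5 cube at (11, 8.5) contributes its full rectangle (area 755.25 mm²); Combining (union): only the 28.5×26.5 cube at (11, 8.5) is present, so the union is just that shape — area = 755.25 mm²; (whole slice rotated 65° about Z — lengths, areas and connectivity unchanged). Overall, the cross-section is a single solid region. Net area = 755.25 mm².

755.25 mm²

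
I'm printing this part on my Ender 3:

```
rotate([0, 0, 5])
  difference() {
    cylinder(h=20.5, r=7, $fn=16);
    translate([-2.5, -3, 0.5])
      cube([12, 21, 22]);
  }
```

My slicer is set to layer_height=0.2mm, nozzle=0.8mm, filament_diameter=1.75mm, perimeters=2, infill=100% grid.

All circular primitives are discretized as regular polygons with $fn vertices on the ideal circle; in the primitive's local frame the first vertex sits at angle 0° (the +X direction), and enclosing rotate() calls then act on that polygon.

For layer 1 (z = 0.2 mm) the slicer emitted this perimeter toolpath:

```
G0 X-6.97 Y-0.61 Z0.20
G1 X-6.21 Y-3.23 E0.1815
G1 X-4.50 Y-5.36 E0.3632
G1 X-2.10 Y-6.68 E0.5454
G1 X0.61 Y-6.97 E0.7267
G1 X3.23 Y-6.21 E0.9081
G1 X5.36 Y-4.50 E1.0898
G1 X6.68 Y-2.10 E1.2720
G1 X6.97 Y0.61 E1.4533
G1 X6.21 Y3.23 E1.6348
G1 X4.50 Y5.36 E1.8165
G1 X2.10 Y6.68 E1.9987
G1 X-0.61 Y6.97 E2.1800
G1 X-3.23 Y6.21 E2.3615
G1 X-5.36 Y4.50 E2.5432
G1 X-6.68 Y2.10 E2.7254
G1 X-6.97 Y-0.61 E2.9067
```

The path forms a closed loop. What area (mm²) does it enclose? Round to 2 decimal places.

149.98 mm²

Apply the shoelace formula to the sequence of (X, Y) vertices; enclosed area = 149.98 mm².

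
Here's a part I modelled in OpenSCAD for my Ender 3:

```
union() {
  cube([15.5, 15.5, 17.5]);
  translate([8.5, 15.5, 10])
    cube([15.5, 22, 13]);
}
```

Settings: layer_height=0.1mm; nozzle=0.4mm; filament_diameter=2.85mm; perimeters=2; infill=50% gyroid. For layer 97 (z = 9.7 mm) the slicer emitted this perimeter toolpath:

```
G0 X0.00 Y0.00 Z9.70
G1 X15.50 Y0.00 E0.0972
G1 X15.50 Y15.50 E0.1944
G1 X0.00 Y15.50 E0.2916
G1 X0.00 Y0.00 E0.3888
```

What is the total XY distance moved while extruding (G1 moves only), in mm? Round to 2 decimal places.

Sum the Euclidean lengths of each G1 segment: total = 62.00 mm.

62.00 mm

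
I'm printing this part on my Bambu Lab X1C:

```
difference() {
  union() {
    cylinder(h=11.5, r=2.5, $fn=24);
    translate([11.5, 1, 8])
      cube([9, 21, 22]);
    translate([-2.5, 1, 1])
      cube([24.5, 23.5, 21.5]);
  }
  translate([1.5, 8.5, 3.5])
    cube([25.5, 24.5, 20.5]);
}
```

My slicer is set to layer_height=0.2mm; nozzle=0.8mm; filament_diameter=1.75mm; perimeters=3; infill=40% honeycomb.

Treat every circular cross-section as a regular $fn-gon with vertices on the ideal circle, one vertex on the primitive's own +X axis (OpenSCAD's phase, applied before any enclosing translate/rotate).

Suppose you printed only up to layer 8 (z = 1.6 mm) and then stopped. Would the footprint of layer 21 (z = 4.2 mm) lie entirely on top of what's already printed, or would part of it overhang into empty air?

Compare the two slices. At z = 1.6: the r=2.5 cylinder contributes a regular 24-gon of circumradius 2.5 (area = (24/2)·2.500²·sin(360°/24) = 19.41 mm²); the cube at (11.5, 1) does not reach this height (z outside [8, 30]); the 24.5×23.5 cube at (-2.5, 1) contributes its full rectangle (area 575.75 mm²); Taking the union: the regions partially overlap — summed areas 595.16 mm² minus the doubly-counted overlap 4.87 mm² gives 590.29 mm² — area = 590.29 mm²; the cube at (1.5, 8.5) is not intersected at this z (z outside [3.5, 24]); Taking the first minus the rest: none of the subtracted shapes is present at this height, so the result so far is unchanged — area = 590.29 mm². At z = 4.2: the r=2.5 cylinder gives a regular 24-gon of circumradius 2.5 (constant along its height) (area = (24/2)·2.500²·sin(360°/24) = 19.41 mm²); the cube at (11.5, 1) is not intersected at this z (z outside [8, 30]); the 24.5×23.5 cube at (-2.5, 1) contributes its full rectangle (area 575.75 mm²); Taking the union: the regions partially overlap — summed areas 595.16 mm² minus the doubly-counted overlap 4.87 mm² gives 590.29 mm² — area = 590.29 mm²; the cube at (1.5, 8.5) is present — its section is the full 25.5×24.5 rectangle (area 624.75 mm²); Subtracting the remaining from the first: starting from the result so far (590.29 mm²), the 25.5×24.5 cube at (1.5, 8.5) partially overlaps it — only the 328.00 mm² overlap (of its 624.75 mm²) is removed, clipping the outline — area = 262.29 mm². Checking containment: the cross-section at z = 4.2 is a subset of the cross-section at z = 1.6.

entirely on top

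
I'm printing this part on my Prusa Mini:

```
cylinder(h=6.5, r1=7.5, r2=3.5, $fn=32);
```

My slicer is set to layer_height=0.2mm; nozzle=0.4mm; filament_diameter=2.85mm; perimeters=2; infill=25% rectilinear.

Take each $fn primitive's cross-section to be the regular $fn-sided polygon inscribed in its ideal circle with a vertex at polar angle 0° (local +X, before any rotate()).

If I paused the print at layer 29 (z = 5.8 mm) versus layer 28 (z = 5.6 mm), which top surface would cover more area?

Layer 29 (z = 5.8): the cone (r1=7.5→r2=3.5) has section circumradius 3.931 here — a regular 32-gon (area = (32/2)·3.931²·sin(360°/32) = 48.23 mm²). So its area = 48.23 mm². Layer 28 (z = 5.6): the cone: at t=0.862 of its height the radius interpolates to r₁+(r₂−r₁)t = 4.054, giving a regular 32-gon of that circumradius (area = (32/2)·4.054²·sin(360°/32) = 51.30 mm²). So its area = 51.30 mm². Layer 28 is larger (51.30 vs 48.23 mm²).

layer 28 (z = 5.6 mm)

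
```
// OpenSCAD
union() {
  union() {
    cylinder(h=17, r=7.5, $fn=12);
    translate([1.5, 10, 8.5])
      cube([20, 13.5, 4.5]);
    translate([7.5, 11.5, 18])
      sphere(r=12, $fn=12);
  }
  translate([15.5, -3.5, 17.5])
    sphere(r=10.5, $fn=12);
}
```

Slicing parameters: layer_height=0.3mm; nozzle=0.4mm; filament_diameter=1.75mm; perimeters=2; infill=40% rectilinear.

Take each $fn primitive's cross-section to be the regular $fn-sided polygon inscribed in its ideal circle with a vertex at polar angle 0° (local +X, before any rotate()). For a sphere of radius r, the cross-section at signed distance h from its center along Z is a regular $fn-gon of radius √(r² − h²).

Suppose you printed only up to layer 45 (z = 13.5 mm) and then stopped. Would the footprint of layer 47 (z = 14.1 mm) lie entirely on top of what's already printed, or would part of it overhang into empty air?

part overhangs

Compare the two slices. At z = 13.5: the r=7.5 cylinder contributes a regular 12-gon of circumradius 7.5 (area = (12/2)·7.500²·sin(360°/12) = 168.75 mm²); the cube at (1.5, 10) is not intersected at this z (z outside [8.5, 13]); the r=12 sphere at (7.5, 11.5) slices to a regular 12-gon of circumradius 11.124 (√(r²−h²) with h=4.5 from center) (area = (12/2)·11.124²·sin(360°/12) = 371.25 mm²); Taking the union: the regions partially overlap — summed areas 540.00 mm² minus the doubly-counted overlap 35.60 mm² gives 504.40 mm² — area = 504.40 mm²; the r=10.5 sphere at (15.5, -3.5) contributes a regular 12-gon of circumradius √(10.5²−4²) = 9.708 (area = (12/2)·9.708²·sin(360°/12) = 282.75 mm²); Combining (union): the regions partially overlap — summed areas 787.15 mm² minus the doubly-counted overlap 29.04 mm² gives 758.11 mm² — area = 758.11 mm². At z = 14.1: the cylinder: section is a regular 12-gon, circumradius r=7.5 (area = (12/2)·7.500²·sin(360°/12) = 168.75 mm²); the cube at (1.5, 10) is absent (z outside [8.5, 13]); the r=12 sphere at (7.5, 11.5) contributes a regular 12-gon of circumradius √(12²−3.9²) = 11.349 (area = (12/2)·11.349²·sin(360°/12) = 386.37 mm²); Combining (union): the regions partially overlap — summed areas 555.12 mm² minus the doubly-counted overlap 38.32 mm² gives 516.80 mm² — area = 516.80 mm²; the sphere at (15.5, -3.5): section is a regular 12-gon, circumradius = √(r²−h²) = √(10.5²−3.4²) = 9.934 (area = (12/2)·9.934²·sin(360°/12) = 296.07 mm²); Taking the union: the regions partially overlap — summed areas 812.87 mm² minus the doubly-counted overlap 35.47 mm² gives 777.40 mm² — area = 777.40 mm². Checking containment: at z = 14.1 the cross-section extends beyond the z = 13.5 cross-section by about 19.29 mm².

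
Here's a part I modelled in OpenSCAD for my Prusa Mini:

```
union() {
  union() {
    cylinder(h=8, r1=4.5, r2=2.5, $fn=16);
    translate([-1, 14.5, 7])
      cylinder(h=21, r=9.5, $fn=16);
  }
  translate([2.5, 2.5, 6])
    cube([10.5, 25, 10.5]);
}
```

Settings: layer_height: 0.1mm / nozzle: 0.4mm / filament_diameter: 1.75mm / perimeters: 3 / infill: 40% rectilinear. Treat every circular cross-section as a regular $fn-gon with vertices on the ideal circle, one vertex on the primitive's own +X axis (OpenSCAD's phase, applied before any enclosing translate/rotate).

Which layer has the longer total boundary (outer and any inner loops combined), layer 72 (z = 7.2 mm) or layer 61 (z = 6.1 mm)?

layer 72 (z = 7.2 mm)

Layer 72 (z = 7.2): the cone (r1=4.5→r2=2.5) has section circumradius 2.700 here — a regular 16-gon (perimeter = 2·16·2.700·sin(180°/16) = 16.86 mm); the cylinder at (-1, 14.5): section is a regular 16-gon, circumradius r=9.5 (perimeter = 2·16·9.500·sin(180°/16) = 59.31 mm); Taking the union: the 2 present regions are separate (no shared area or edge), so areas and boundary lengths simply add and each stays a separate island — boundary = 76.16 mm; the cube at (2.5, 2.5) (footprint 10.5×25) is included at this height (perimeter 71.00 mm); Taking the union: the regions partially overlap (shared area 74.09 mm²), so the edge portions inside another operand are dropped and the merged outline is re-measured after clipping — boundary = 107.04 mm. So its perimeter = 107.04 mm. Layer 61 (z = 6.1): the cone contributes a regular 16-gon of circumradius 2.975 (interpolated between r1=4.5 and r2=2.5 at t=0.762) (perimeter = 2·16·2.975·sin(180°/16) = 18.57 mm); the cylinder at (-1, 14.5) is not intersected at this z (z outside [7, 28]); Merging all regions: only the cone is present, so the union is just that shape — boundary = 18.57 mm; the cube at (2.5, 2.5) is present — its section is the full 10.5×25 rectangle (perimeter 71.00 mm); Combining (union): the 2 present regions are separate (no shared area or edge), so areas and boundary lengths simply add and each stays a separate island — boundary = 89.57 mm. So its perimeter = 89.57 mm. Layer 72 is larger (107.04 vs 89.57 mm).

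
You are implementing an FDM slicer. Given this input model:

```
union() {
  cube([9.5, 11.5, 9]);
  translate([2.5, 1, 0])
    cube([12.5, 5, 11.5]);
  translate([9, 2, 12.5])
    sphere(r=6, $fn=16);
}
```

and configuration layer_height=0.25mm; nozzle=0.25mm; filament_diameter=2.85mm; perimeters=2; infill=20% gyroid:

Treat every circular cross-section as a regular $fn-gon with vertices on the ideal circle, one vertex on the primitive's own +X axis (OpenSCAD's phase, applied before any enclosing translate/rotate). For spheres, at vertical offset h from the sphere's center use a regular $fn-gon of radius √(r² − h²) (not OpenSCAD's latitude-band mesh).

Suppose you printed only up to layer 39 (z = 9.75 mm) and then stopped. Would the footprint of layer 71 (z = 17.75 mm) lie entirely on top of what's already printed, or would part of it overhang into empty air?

entirely on top

Compare the two slices. At z = 9.75: the cube is not intersected at this z (z outside [0, 9]); the 12.5×5 cube at (2.5, 1) contributes its full rectangle (area 62.50 mm²); the r=6 sphere at (9, 2) slices to a regular 16-gon of circumradius 5.333 (√(r²−h²) with h=2.75 from center) (area = (16/2)·5.333²·sin(360°/16) = 87.06 mm²); Taking the union: the regions partially overlap — summed areas 149.56 mm² minus the doubly-counted overlap 48.10 mm² gives 101.46 mm² — area = 101.46 mm². At z = 17.75: the cube is not intersected at this z (z outside [0, 9]); the cube at (2.5, 1) does not reach this height (z outside [0, 11.5]); the r=6 sphere at (9, 2) slices to a regular 16-gon of circumradius 2.905 (√(r²−h²) with h=5.25 from center) (area = (16/2)·2.905²·sin(360°/16) = 25.83 mm²); Merging all regions: only the r=6 sphere at (9, 2) is present, so the union is just that shape — area = 25.83 mm². Checking containment: the cross-section at z = 17.75 is a subset of the cross-section at z = 9.75.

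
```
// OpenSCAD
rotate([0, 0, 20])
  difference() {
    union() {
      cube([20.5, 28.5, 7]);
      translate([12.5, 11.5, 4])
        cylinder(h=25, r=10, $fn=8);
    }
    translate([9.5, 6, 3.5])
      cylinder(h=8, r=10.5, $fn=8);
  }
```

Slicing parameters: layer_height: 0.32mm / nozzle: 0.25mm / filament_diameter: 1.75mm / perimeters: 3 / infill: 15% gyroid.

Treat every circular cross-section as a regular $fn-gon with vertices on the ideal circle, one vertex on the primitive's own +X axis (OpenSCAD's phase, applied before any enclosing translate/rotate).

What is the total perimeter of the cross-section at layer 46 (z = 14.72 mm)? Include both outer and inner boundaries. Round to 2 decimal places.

At z = 14.72 mm: the cube does not reach this height (z outside [0, 7]); the cylinder at (12.5, 11.5): section is a regular 8-gon, circumradius r=10 (perimeter = 2·8·10.000·sin(180°/8) = 61.23 mm); Combining (union): only the r=10 cylinder at (12.5, 11.5) is present, so the union is just that shape — boundary = 61.23 mm; the cylinder at (9.5, 6) is absent (z outside [3.5, 11.5]); After the difference (first − rest): none of the subtracted shapes is present at this height, so the result so far is unchanged — boundary = 61.23 mm; (whole slice rotated 20° about Z — lengths, areas and connectivity unchanged). Overall, the cross-section is a single solid region. Total boundary length (outer) = 61.23 mm.

61.23 mm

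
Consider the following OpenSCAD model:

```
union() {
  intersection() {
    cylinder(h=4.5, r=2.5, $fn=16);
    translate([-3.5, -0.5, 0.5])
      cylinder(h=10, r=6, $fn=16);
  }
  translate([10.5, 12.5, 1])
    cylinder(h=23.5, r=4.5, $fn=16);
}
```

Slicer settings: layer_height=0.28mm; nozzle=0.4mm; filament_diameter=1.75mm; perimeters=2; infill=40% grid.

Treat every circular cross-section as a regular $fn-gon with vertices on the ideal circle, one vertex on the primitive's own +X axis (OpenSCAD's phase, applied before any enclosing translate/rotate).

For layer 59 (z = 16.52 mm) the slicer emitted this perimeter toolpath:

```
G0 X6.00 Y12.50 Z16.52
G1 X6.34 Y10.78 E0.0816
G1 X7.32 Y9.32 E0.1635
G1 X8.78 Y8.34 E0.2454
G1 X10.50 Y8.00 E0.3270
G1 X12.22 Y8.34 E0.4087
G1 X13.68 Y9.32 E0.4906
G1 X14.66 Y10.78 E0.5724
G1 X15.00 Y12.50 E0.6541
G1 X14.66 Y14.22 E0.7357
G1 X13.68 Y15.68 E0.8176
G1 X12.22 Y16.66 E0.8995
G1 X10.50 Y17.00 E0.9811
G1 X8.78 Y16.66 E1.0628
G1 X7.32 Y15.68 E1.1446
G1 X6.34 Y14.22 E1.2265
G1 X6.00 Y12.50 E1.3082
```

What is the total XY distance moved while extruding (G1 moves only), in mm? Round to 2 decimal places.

Sum the Euclidean lengths of each G1 segment: total = 28.09 mm.

28.09 mm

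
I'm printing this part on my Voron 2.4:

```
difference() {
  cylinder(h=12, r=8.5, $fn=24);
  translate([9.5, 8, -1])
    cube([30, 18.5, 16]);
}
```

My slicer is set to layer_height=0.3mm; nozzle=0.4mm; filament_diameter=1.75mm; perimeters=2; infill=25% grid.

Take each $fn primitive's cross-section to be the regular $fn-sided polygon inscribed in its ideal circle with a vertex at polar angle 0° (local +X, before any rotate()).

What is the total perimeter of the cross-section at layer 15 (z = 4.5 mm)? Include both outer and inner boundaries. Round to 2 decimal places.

53.25 mm

At z = 4.5 mm: the r=8.5 cylinder contributes a regular 24-gon of circumradius 8.5 (perimeter = 2·24·8.500·sin(180°/24) = 53.25 mm); the cube at (9.5, 8) (footprint 30×18.5) is included at this height (perimeter 97.00 mm); Taking the first minus the rest: starting from the r=8.5 cylinder, the 30×18.5 cube at (9.5, 8) misses the remaining region (no effect) — boundary = 53.25 mm. Overall, the cross-section is a single solid region. Total boundary length (outer) = 53.25 mm.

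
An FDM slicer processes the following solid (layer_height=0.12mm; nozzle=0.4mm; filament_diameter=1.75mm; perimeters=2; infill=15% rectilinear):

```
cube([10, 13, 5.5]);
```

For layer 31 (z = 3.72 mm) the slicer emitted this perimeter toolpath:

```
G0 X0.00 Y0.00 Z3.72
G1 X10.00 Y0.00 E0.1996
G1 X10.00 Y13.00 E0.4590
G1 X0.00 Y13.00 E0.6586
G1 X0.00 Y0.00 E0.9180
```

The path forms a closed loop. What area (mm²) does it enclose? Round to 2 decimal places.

130.00 mm²

Apply the shoelace formula to the sequence of (X, Y) vertices; enclosed area = 130.00 mm².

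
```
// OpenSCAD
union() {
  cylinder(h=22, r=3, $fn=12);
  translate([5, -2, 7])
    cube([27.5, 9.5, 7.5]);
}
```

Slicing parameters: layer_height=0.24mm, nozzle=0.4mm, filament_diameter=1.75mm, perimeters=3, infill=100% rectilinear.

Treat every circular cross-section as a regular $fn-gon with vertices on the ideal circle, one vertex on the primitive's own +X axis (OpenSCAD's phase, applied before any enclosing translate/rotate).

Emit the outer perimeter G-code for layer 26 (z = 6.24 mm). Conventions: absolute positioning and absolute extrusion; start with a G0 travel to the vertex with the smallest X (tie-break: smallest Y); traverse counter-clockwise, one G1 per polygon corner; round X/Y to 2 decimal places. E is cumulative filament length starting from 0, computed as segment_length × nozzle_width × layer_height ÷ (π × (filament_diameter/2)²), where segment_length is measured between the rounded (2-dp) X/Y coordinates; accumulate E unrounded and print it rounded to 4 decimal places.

G0 X-3.00 Y0.00 Z6.24
G1 X-2.60 Y-1.50 E0.0620
G1 X-1.50 Y-2.60 E0.1240
G1 X0.00 Y-3.00 E0.1860
G1 X1.50 Y-2.60 E0.2480
G1 X2.60 Y-1.50 E0.3101
G1 X3.00 Y0.00 E0.3720
G1 X2.60 Y1.50 E0.4340
G1 X1.50 Y2.60 E0.4961
G1 X0.00 Y3.00 E0.5580
G1 X-1.50 Y2.60 E0.6200
G1 X-2.60 Y1.50 E0.6821
G1 X-3.00 Y0.00 E0.7440

At z = 6.24 mm: the r=3 cylinder gives a regular 12-gon of circumradius 3 (constant along its height); the cube at (5, -2) is absent (z outside [7, 14.5]); Merging all regions: only the r=3 cylinder is present, so the union is just that shape — 1 connected region. The outline is a single polygon with 12 vertices. Extrusion per mm of travel: 0.4 × 0.24 / (π × 0.875²) = 0.039912. Accumulating E over each segment gives final E = 0.7440.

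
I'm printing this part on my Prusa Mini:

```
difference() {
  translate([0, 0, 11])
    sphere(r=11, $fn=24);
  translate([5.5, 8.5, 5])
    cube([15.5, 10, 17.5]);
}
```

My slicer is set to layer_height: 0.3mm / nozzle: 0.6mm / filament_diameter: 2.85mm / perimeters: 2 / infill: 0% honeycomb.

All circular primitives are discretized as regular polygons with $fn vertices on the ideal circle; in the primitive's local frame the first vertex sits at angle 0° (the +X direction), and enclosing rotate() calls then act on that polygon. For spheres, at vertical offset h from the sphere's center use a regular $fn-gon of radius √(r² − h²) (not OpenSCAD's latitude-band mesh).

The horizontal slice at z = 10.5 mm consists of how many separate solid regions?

At z = 10.5 mm: the r=11 sphere contributes a regular 24-gon of circumradius √(11²−0.5²) = 10.989; the cube at (5.5, 8.5) is present — its section is the full 15.5×10 rectangle; Taking the first minus the rest: starting from the r=11 sphere, the 15.5×10 cube at (5.5, 8.5) partially overlaps it — only the 0.67 mm² overlap (of its 155.00 mm²) is removed, clipping the outline — 1 connected region. The result has 1 disconnected region.

1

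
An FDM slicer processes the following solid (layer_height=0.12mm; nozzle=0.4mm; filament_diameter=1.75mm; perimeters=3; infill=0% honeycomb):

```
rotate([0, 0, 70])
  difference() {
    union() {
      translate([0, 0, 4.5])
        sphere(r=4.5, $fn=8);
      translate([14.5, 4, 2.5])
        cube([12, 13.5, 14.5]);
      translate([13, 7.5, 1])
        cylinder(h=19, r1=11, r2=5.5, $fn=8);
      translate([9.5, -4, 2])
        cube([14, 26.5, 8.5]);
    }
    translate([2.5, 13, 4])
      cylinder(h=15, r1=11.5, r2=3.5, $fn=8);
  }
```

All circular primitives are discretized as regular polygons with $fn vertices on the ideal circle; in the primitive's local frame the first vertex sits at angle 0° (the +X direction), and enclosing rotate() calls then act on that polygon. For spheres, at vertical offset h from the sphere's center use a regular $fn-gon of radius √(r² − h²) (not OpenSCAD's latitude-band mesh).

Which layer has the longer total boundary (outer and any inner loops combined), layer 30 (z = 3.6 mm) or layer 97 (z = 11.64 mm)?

layer 30 (z = 3.6 mm)

Layer 30 (z = 3.6): the r=4.5 sphere slices to a regular 8-gon of circumradius 4.409 (√(r²−h²) with h=0.9 from center) (perimeter = 2·8·4.409·sin(180°/8) = 27.00 mm); the cube at (14.5, 4) (footprint 12×13.5) is included at this height (perimeter 51.00 mm); the cone at (13, 7.5): at t=0.137 of its height the radius interpolates to r₁+(r₂−r₁)t = 10.247, giving a regular 8-gon of that circumradius (perimeter = 2·8·10.247·sin(180°/8) = 62.74 mm); the cube at (9.5, -4) is present — its section is the full 14×26.5 rectangle (perimeter 81.00 mm); Taking the union: the regions partially overlap (shared area 336.66 mm²), so the edge portions inside another operand are dropped and the merged outline is re-measured after clipping — boundary = 120.20 mm; the cone at (2.5, 13) is absent (z outside [4, 19]); Taking the first minus the rest: none of the subtracted shapes is present at this height, so that combined region is unchanged — boundary = 120.20 mm; (whole slice rotated 70° about Z — lengths, areas and connectivity unchanged). So its perimeter = 120.20 mm. Layer 97 (z = 11.64): the sphere does not reach this height (|z−center|=7.140 > r=4.5); the cube at (14.5, 4) (footprint 12×13.5) is included at this height (perimeter 51.00 mm); the cone at (13, 7.5) (r1=11→r2=5.5) has section circumradius 7.920 here — a regular 8-gon (perimeter = 2·8·7.920·sin(180°/8) = 48.49 mm); the cube at (9.5, -4) is not intersected at this z (z outside [2, 10.5]); Taking the union: the regions partially overlap (shared area 52.87 mm²), so the edge portions inside another operand are dropped and the merged outline is re-measured after clipping — boundary = 69.44 mm; the cone at (2.5, 13) (r1=11.5→r2=3.5) has section circumradius 7.425 here — a regular 8-gon (perimeter = 2·8·7.425·sin(180°/8) = 45.46 mm); After the difference (first − rest): starting from the result so far, the cone at (2.5, 13) partially overlaps it — only the 16.16 mm² overlap (of its 155.95 mm²) is removed, clipping the outline — boundary = 69.59 mm; (whole slice rotated 70° about Z — lengths, areas and connectivity unchanged). So its perimeter = 69.59 mm. Layer 30 is larger (120.20 vs 69.59 mm).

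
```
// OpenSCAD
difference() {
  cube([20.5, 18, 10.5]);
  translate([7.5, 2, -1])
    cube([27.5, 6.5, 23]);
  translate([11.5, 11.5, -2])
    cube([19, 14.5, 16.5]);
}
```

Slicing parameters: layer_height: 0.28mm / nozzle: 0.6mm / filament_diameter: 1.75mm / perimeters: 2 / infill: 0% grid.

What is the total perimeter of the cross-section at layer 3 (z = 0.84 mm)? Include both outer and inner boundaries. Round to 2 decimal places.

At z = 0.84 mm: the cube (footprint 20.5×18) is included at this height (perimeter 77.00 mm); the cube at (7.5, 2) is present — its section is the full 27.5×6.5 rectangle (perimeter 68.00 mm); the cube at (11.5, 11.5) is present — its section is the full 19×14.5 rectangle (perimeter 67.00 mm); Taking the first minus the rest: starting from the 20.5×18 cube, the 27.5×6.5 cube at (7.5, 2) partially overlaps it — only the 84.50 mm² overlap (of its 178.75 mm²) is removed, clipping the outline; the 19×14.5 cube at (11.5, 11.5) partially overlaps it — only the 58.50 mm² overlap (of its 275.50 mm²) is removed, clipping the outline — boundary = 103.00 mm. Overall, the cross-section is a single solid region. Total boundary length (outer) = 103.00 mm.

103.00 mm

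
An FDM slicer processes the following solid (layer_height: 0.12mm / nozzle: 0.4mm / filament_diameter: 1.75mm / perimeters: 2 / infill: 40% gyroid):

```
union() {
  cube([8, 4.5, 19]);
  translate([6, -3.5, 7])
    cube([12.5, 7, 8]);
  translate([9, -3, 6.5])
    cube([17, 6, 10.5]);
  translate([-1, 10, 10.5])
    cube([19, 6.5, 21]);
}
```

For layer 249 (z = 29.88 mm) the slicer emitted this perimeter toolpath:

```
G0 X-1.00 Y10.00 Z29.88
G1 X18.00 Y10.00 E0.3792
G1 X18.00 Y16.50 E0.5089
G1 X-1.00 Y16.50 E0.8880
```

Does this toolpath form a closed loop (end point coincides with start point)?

no

Start point (G0): (-1.00, 10.00). End point (last G1): the path does not return to the start — open.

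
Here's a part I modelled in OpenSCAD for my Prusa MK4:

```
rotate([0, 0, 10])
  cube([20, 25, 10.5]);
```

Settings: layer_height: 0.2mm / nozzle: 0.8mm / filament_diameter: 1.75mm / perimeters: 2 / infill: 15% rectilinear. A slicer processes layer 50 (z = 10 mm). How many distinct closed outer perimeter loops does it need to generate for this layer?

At z = 10 mm: the cube is present — its section is the full 20×25 rectangle; (rotated 10° about Z; rotation is an isometry so areas/perimeters/island counts are preserved). The result has 1 disconnected region.

1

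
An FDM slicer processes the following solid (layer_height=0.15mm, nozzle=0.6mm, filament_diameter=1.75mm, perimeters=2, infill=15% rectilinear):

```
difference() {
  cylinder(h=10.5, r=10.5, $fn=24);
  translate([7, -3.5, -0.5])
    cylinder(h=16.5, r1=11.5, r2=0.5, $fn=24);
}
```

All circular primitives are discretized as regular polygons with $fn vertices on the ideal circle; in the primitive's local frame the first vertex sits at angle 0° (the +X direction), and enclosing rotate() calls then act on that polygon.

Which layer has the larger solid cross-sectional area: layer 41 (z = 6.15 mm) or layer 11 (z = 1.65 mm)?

layer 41 (z = 6.15 mm)

Layer 41 (z = 6.15): the cylinder: section is a regular 24-gon, circumradius r=10.5 (area = (24/2)·10.500²·sin(360°/24) = 342.42 mm²); the cone at (7, -3.5): at t=0.403 of its height the radius interpolates to r₁+(r₂−r₁)t = 7.067, giving a regular 24-gon of that circumradius (area = (24/2)·7.067²·sin(360°/24) = 155.10 mm²); Subtracting the remaining from the first: starting from the r=10.5 cylinder (342.42 mm²), the cone at (7, -3.5) partially overlaps it — only the 102.29 mm² overlap (of its 155.10 mm²) is removed, clipping the outline — area = 240.13 mm². So its area = 240.13 mm². Layer 11 (z = 1.65): the r=10.5 cylinder gives a regular 24-gon of circumradius 10.5 (constant along its height) (area = (24/2)·10.500²·sin(360°/24) = 342.42 mm²); the cone at (7, -3.5) contributes a regular 24-gon of circumradius 10.067 (interpolated between r1=11.5 and r2=0.5 at t=0.130) (area = (24/2)·10.067²·sin(360°/24) = 314.74 mm²); Subtracting the remaining from the first: starting from the r=10.5 cylinder (342.42 mm²), the cone at (7, -3.5) partially overlaps it — only the 172.28 mm² overlap (of its 314.74 mm²) is removed, clipping the outline — area = 170.14 mm². So its area = 170.14 mm². Layer 41 is larger (240.13 vs 170.14 mm²).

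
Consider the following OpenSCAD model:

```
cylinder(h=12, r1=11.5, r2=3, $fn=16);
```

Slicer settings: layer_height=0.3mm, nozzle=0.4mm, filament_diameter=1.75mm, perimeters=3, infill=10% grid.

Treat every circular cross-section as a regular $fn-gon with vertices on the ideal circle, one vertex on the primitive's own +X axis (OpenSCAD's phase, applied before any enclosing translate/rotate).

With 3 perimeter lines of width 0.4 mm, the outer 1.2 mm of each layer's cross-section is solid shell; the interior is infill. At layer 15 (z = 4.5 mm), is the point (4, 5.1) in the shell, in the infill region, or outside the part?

At z = 4.5 mm: the cone: at t=0.375 of its height the radius interpolates to r₁+(r₂−r₁)t = 8.312, giving a regular 16-gon of that circumradius. Overall, the cross-section is a single solid region. The nearest boundary edge runs (5.88, 5.88)→(3.18, 7.68); distance from the point to it = 1.69 mm. The point is inside the cross-section and 1.69 mm from the nearest boundary — more than the 1.2 mm shell width (3 × 0.4), so it's in the infill interior.

infill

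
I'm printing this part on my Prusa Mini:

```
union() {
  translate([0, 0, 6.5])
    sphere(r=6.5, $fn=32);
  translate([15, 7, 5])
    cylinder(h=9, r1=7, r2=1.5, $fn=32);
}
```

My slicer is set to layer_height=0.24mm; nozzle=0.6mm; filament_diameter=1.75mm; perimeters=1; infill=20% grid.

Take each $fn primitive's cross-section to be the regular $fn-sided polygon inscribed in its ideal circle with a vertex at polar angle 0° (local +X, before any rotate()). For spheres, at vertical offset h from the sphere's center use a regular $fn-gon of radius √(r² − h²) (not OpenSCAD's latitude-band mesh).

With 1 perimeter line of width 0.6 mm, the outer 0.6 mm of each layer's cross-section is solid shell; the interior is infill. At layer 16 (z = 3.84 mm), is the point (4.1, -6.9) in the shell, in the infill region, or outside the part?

At z = 3.84 mm: the sphere: section is a regular 32-gon, circumradius = √(r²−h²) = √(6.5²−2.66²) = 5.931; the cone at (15, 7) does not reach this height (z outside [5, 14]); Merging all regions: only the r=6.5 sphere is present, so the union is just that shape — 1 connected region. Overall, the cross-section is a single solid region. The nearest boundary edge runs (2.27, -5.48)→(3.29, -4.93); distance from the point to it = 2.12 mm. The point is not inside any of the regions above, so it lies outside the cross-section (2.12 mm from the nearest boundary).

outside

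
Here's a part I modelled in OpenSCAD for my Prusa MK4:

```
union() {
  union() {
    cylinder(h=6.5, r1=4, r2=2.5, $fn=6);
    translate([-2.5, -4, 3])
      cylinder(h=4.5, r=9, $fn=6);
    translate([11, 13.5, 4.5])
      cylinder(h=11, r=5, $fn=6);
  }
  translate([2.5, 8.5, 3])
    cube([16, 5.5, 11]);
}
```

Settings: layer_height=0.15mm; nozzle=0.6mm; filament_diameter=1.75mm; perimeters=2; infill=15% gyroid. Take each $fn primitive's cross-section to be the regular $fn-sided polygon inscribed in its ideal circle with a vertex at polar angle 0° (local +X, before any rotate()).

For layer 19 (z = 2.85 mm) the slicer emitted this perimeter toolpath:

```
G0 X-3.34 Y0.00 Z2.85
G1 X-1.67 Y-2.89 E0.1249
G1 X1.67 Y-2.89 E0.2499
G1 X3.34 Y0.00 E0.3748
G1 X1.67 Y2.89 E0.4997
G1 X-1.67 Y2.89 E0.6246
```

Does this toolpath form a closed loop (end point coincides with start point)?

Start point (G0): (-3.34, 0.00). End point (last G1): the path does not return to the start — open.

no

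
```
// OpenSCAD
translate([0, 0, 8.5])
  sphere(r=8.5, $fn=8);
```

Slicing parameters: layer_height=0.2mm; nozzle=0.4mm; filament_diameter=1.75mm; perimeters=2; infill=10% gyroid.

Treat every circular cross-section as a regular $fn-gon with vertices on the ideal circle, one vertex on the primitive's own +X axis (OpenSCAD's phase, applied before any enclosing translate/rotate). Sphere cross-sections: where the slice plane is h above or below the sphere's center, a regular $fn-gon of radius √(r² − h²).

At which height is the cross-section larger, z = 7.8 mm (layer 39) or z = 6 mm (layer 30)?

layer 39 (z = 7.8 mm)

Layer 39 (z = 7.8): the sphere: section is a regular 8-gon, circumradius = √(r²−h²) = √(8.5²−0.7²) = 8.471 (area = (8/2)·8.471²·sin(360°/8) = 202.97 mm²). So its area = 202.97 mm². Layer 30 (z = 6): the sphere: section is a regular 8-gon, circumradius = √(r²−h²) = √(8.5²−2.5²) = 8.124 (area = (8/2)·8.124²·sin(360°/8) = 186.68 mm²). So its area = 186.68 mm². Layer 39 is larger (202.97 vs 186.68 mm²).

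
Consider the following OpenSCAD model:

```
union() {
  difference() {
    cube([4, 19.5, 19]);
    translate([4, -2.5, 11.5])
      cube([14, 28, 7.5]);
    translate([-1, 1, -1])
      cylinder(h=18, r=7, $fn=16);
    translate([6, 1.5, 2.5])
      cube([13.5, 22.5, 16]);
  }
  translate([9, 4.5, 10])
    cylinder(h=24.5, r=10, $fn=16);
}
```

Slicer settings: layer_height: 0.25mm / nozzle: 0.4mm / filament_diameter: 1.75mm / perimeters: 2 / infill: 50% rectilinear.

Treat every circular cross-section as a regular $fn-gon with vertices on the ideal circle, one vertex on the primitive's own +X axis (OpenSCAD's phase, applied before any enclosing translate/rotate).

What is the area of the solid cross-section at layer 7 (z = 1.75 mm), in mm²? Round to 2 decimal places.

49.65 mm²

At z = 1.75 mm: the 4×19.5 cube contributes its full rectangle (area 78.00 mm²); the cube at (4, -2.5) is not intersected at this z (z outside [11.5, 19]); the r=7 cylinder at (-1, 1) gives a regular 16-gon of circumradius 7 (constant along its height) (area = (16/2)·7.000²·sin(360°/16) = 150.01 mm²); the cube at (6, 1.5) does not reach this height (z outside [2.5, 18.5]); Taking the first minus the rest: starting from the 4×19.5 cube (78.00 mm²), the r=7 cylinder at (-1, 1) partially overlaps it — only the 28.35 mm² overlap (of its 150.01 mm²) is removed, clipping the outline — area = 49.65 mm²; the cylinder at (9, 4.5) does not reach this height (z outside [10, 34.5]); Combining (union): only that combined region is present, so the union is just that shape — area = 49.65 mm². Overall, the cross-section is a single solid region. Net area = 49.65 mm².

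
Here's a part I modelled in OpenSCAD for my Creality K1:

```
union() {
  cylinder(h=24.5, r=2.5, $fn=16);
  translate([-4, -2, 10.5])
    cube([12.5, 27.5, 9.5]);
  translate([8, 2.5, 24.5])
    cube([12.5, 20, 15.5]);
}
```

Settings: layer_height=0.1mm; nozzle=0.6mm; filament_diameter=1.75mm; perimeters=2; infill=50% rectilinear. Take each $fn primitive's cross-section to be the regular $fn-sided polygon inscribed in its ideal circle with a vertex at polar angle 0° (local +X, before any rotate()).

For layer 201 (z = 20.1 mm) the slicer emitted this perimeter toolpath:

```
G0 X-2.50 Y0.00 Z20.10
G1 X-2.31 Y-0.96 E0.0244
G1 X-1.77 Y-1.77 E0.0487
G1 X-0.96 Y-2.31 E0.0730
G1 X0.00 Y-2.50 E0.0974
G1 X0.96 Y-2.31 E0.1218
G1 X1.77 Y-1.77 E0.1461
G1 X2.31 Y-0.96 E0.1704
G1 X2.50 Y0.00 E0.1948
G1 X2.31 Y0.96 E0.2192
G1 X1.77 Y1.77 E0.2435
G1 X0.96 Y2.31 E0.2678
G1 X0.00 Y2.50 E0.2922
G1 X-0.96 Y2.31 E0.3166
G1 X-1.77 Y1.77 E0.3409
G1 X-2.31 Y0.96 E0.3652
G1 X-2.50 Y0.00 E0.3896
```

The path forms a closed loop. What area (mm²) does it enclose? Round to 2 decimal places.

19.16 mm²

Apply the shoelace formula to the sequence of (X, Y) vertices; enclosed area = 19.16 mm².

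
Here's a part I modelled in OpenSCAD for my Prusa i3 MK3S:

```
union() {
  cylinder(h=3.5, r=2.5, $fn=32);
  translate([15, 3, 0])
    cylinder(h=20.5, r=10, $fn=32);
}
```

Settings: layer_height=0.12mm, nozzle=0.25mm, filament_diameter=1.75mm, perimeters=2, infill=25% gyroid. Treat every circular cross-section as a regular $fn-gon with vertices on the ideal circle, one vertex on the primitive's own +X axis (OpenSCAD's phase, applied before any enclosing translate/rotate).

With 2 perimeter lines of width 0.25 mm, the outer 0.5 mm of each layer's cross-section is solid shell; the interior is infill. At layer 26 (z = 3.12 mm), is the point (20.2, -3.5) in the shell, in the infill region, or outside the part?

infill

At z = 3.12 mm: the r=2.5 cylinder contributes a regular 32-gon of circumradius 2.5; the cylinder at (15, 3): section is a regular 32-gon, circumradius r=10; Taking the union: the 2 present regions are separate (no shared area or edge), so areas and boundary lengths simply add and each stays a separate island — 2 connected regions. Overall, the cross-section has 2 separate islands. The nearest boundary edge runs (22.07, -4.07)→(20.56, -5.31); distance from the point to it = 1.63 mm. (Shell/infill is judged within the island containing the point — the largest one.) The point is inside the cross-section and 1.63 mm from the nearest boundary — more than the 0.5 mm shell width (2 × 0.25), so it's in the infill interior.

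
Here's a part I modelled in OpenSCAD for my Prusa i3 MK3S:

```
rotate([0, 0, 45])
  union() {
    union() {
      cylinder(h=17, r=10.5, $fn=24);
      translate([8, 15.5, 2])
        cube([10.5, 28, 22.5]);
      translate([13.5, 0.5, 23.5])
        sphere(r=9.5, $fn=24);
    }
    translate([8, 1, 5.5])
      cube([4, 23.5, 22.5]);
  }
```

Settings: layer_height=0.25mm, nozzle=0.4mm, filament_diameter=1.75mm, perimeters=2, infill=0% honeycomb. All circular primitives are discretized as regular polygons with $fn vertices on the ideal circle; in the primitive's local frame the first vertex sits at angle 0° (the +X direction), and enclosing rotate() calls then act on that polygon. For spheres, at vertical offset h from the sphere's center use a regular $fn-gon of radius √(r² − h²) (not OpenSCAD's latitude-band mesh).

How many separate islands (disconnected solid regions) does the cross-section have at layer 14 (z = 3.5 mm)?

2

At z = 3.5 mm: the r=10.5 cylinder contributes a regular 24-gon of circumradius 10.5; the cube at (8, 15.5) is present — its section is the full 10.5×28 rectangle; the sphere at (13.5, 0.5) does not reach this height (|z−center|=20.000 > r=9.5); Merging all regions: the 2 present regions are separate (no shared area or edge), so areas and boundary lengths simply add and each stays a separate island — 2 connected regions; the cube at (8, 1) is not intersected at this z (z outside [5.5, 28]); Taking the union: only that combined region is present, so the union is just that shape — 2 connected regions; (rotated 45° about Z; rotation is an isometry so areas/perimeters/island counts are preserved). Overall, the cross-section has 2 separate islands. Island count = 2.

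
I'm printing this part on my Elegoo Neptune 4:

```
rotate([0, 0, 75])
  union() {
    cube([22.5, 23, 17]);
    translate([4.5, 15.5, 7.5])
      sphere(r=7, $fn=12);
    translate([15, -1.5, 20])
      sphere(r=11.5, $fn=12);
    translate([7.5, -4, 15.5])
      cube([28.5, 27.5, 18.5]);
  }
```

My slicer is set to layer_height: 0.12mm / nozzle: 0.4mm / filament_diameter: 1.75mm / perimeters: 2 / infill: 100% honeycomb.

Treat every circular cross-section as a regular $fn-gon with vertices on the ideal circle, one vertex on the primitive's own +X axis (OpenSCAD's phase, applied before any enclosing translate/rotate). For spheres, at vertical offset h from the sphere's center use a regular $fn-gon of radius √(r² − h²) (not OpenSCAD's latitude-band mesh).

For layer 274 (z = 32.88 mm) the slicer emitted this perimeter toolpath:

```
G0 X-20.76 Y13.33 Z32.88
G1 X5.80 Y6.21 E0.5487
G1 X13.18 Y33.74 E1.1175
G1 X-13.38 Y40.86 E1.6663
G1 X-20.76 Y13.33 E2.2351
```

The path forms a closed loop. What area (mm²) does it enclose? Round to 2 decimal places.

783.74 mm²

Apply the shoelace formula to the sequence of (X, Y) vertices; enclosed area = 783.74 mm².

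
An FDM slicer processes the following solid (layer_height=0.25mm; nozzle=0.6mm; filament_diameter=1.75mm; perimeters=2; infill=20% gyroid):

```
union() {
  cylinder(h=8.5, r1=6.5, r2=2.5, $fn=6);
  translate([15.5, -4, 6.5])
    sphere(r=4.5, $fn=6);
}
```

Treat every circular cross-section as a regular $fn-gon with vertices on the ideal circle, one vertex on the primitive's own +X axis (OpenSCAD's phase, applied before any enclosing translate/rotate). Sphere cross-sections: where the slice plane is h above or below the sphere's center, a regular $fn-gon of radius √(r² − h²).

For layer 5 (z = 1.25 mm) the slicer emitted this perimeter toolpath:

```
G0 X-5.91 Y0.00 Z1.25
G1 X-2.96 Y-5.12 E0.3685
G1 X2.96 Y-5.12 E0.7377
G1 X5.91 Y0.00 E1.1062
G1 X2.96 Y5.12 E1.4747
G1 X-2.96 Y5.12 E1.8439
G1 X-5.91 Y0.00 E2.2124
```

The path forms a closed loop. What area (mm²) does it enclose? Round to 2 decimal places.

Apply the shoelace formula to the sequence of (X, Y) vertices; enclosed area = 90.83 mm².

90.83 mm²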